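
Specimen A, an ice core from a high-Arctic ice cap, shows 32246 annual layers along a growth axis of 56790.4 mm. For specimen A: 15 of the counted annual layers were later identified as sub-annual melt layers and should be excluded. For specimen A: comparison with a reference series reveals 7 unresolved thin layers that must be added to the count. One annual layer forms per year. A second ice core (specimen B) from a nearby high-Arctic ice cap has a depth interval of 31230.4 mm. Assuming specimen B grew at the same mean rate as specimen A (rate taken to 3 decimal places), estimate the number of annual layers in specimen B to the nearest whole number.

17724 annual layers

Specimen A: adjusted count: 32246 − 15 + 7 = 32238 annual layers.
A: Mean rate = 56790.4 mm / 32238 years ≈ 1.762 mm/year.
B spans 31230.4 / 1.762 = 17724.40 years ≈ 17724 annual layers.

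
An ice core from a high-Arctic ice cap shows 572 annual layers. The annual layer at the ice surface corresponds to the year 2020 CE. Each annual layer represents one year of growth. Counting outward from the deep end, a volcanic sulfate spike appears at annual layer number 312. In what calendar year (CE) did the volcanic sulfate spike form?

1760 CE

Between annual layer 312 and the ice surface there are 572 − 312 = 260 annual layers.
The annual layer at the ice surface is 2020 CE, so the volcanic sulfate spike dates to 2020 − 260 = 1760 CE.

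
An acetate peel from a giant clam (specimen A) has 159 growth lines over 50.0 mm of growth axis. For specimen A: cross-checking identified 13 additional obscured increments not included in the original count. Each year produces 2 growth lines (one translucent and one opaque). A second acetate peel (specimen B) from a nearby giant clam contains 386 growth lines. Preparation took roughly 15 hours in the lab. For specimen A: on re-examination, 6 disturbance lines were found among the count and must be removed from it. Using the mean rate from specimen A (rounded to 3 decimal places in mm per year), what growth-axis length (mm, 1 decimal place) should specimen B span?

116.2 mm

Specimen A: after corrections the count is 159 − 6 + 13 = 166 growth lines.
Specimen A: 166 growth lines at 2 per year is 166 / 2 = 83 years.
A: Mean rate = 50.0 mm / 83 years ≈ 0.602 mm per year.
Specimen B: 386 growth lines at 2 per year is 386 / 2 = 193 years. B's length ≈ 0.602 × 193 = 116.2 mm.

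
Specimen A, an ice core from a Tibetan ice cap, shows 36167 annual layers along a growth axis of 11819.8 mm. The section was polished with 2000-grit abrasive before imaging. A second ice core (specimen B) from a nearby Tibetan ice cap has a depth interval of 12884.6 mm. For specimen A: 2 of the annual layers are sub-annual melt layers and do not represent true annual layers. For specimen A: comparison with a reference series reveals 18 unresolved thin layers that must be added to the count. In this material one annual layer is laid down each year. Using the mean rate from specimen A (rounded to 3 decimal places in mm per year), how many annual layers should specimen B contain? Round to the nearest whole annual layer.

Specimen A: correcting the raw count gives 36167 − 2 + 18 = 36183 true annual layers.
A: Mean rate = 11819.8 mm / 36183 years ≈ 0.327 mm/yr.
For B, 12884.6 / 0.327 = 39402.45 years ≈ 39402 annual layers.

39402 annual layers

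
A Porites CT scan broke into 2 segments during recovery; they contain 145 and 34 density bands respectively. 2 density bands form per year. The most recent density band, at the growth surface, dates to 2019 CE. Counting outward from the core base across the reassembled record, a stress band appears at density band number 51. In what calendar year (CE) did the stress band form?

1955 CE

Total density bands = 145 + 34 = 179.
Between density band 51 and the growth surface there are 179 − 51 = 128 density bands.
128 density bands at 2 per year is 128 / 2 = 64 years.
The density band at the growth surface is 2019 CE, so the stress band dates to 2019 − 64 = 1955 CE.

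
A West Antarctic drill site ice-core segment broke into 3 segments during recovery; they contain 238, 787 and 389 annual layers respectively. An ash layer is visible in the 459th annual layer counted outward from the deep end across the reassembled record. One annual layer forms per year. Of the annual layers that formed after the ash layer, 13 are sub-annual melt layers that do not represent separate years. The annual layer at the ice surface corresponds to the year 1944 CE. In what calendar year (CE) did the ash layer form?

Total annual layers = 238 + 787 + 389 = 1414.
1414 − 459 = 955 annual layers lie beyond the ash layer toward the ice surface.
955 − 13 false = 942 true annual layers after the ash layer.
1944 − 942 = 1002 CE.

1002 CE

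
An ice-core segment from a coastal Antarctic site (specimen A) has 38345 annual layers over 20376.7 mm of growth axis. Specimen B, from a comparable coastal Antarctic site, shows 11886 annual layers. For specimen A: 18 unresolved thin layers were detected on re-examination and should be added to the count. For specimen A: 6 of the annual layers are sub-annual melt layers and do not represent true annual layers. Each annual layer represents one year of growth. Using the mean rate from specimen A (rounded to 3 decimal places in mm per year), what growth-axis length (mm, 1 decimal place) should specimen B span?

6311.5 mm

Specimen A: adjusted count: 38345 − 6 + 18 = 38357 annual layers.
A: Extension rate ≈ 20376.7 / 38357 = 0.531 mm/year.
B's length ≈ 0.531 × 11886 = 6311.5 mm.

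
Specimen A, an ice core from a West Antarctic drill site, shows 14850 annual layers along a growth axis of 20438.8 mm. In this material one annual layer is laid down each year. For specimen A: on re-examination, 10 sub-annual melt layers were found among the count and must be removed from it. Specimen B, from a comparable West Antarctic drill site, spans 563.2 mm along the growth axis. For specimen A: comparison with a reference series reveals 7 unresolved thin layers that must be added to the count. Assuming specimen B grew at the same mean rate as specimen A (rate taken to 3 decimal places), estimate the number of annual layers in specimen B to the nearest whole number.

Specimen A: true annual layer count = 14850 − 10 + 7 = 14847.
A: 20438.8 mm over 14847 years gives 20438.8 / 14847 ≈ 1.377 mm/yr.
For B, 563.2 / 1.377 = 409.01 years ≈ 409 annual layers.

409 annual layers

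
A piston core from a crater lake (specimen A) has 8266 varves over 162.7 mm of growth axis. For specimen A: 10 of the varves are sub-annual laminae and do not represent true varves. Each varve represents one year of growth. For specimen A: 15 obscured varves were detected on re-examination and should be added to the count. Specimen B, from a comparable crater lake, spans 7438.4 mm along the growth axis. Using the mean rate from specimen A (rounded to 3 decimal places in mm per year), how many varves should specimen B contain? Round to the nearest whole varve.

371920 varves

Specimen A: correcting the raw count gives 8266 − 10 + 15 = 8271 true varves.
A: 162.7 mm over 8271 years gives 162.7 / 8271 ≈ 0.020 mm/yr.
B spans 7438.4 / 0.020 = 371920.00 years ≈ 371920 varves.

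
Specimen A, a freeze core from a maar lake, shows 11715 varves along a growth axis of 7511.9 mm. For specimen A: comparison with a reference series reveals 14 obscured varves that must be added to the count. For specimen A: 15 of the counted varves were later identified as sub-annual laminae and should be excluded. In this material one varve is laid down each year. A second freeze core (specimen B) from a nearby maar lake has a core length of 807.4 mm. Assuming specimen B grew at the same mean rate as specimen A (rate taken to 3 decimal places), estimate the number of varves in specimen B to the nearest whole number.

1260 varves

Specimen A: after corrections the count is 11715 − 15 + 14 = 11714 varves.
A: Mean rate = 7511.9 mm / 11714 years ≈ 0.641 mm/year.
Specimen B: 807.4 mm / 0.641 mm per year = 1259.59 years ≈ 1260 varves.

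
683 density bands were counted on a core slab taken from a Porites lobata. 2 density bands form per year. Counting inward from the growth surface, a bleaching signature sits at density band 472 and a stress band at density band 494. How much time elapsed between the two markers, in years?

11 years

Separation: 494 − 472 = 22 density bands.
22 density bands at 2 per year is 22 / 2 = 11 years.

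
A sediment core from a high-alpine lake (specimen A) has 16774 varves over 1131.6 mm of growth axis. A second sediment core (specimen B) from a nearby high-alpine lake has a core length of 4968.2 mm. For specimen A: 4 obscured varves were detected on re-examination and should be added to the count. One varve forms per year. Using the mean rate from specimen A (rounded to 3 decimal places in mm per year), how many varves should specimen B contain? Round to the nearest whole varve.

74152 varves

Specimen A: after corrections the count is 16774 + 4 = 16778 varves.
A: 1131.6 mm over 16778 years gives 1131.6 / 16778 ≈ 0.067 mm per year.
For B, 4968.2 / 0.067 = 74152.24 years ≈ 74152 varves.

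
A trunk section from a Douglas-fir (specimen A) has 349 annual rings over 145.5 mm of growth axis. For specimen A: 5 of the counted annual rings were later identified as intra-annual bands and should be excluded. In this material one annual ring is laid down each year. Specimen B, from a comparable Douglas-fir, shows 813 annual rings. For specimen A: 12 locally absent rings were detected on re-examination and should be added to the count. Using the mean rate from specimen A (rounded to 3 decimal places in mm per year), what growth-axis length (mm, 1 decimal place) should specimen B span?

332.5 mm

Specimen A: true annual ring count = 349 − 5 + 12 = 356.
A: 145.5 mm over 356 years gives 145.5 / 356 ≈ 0.409 mm per year.
Length of B = 0.409 × 813 = 332.5 mm.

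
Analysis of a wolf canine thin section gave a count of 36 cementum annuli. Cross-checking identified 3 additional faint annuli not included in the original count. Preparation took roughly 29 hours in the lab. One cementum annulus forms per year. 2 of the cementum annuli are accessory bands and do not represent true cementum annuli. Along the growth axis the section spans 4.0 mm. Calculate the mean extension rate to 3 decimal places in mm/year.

Adjusted count: 36 − 2 + 3 = 37 cementum annuli.
Mean rate = 4.0 mm / 37 years ≈ 0.108 mm/year.

0.108 mm/year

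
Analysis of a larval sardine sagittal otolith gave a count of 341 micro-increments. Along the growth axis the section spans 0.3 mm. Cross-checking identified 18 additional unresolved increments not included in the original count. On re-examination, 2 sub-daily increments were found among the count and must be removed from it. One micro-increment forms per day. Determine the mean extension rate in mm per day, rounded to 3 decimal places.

True micro-increment count = 341 − 2 + 18 = 357.
Mean rate = 0.3 mm / 357 days ≈ 0.001 mm per day.

0.001 mm per day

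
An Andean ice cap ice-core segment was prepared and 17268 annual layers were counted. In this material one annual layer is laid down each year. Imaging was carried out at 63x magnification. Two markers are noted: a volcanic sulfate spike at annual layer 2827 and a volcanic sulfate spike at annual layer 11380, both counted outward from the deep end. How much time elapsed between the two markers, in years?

The two markers are separated by 11380 − 2827 = 8553 annual layers.
One annual layer per year makes the interval 8553 years.

8553 years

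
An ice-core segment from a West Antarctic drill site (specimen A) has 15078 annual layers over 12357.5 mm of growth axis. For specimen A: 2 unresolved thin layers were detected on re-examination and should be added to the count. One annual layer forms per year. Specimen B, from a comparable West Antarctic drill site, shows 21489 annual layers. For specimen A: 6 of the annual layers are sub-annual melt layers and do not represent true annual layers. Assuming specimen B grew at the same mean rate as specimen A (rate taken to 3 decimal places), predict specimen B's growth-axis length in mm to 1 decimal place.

Specimen A: true annual layer count = 15078 − 6 + 2 = 15074.
A: Extension rate ≈ 12357.5 / 15074 = 0.820 mm/yr.
For B, 0.820 mm/year × 21489 years = 17621.0 mm.

17621.0 mm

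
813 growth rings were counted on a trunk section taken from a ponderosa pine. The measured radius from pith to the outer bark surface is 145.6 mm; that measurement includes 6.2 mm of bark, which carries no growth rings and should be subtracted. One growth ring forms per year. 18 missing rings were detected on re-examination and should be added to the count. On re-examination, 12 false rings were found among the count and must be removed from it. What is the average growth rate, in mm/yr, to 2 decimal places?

After corrections the count is 813 − 12 + 18 = 819 growth rings.
Net length = 145.6 − 6.2 = 139.4 mm.
Mean rate = 139.4 mm / 819 years ≈ 0.17 mm/yr.

0.17 mm/yr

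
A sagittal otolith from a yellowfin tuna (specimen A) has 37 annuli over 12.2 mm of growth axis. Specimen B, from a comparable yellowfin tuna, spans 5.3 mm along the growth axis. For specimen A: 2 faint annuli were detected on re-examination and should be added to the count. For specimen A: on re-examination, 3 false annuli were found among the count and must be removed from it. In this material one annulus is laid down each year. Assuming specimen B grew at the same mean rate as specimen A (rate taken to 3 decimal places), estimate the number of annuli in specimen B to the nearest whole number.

16 annuli

Specimen A: adjusted count: 37 − 3 + 2 = 36 annuli.
A: Extension rate ≈ 12.2 / 36 = 0.339 mm/year.
B spans 5.3 / 0.339 = 15.63 years ≈ 16 annuli.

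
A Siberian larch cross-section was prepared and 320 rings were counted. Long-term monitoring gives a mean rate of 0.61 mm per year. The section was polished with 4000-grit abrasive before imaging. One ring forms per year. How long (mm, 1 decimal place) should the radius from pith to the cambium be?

195.2 mm

The record spans 320 years at 0.61 mm per year.
Predicted length = 0.61 mm/year × 320 years = 195.2 mm.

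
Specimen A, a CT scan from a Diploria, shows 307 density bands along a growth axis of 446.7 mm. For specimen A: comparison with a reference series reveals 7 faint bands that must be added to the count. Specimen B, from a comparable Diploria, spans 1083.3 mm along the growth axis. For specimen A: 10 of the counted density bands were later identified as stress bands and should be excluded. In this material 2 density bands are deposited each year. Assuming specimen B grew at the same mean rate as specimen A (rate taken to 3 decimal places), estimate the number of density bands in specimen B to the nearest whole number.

Specimen A: adjusted count: 307 − 10 + 7 = 304 density bands.
Specimen A: dividing by 2 density bands per year: 304 / 2 = 152 years.
A: Extension rate ≈ 446.7 / 152 = 2.939 mm/year.
For B, 1083.3 / 2.939 = 368.59 years; at 2 density bands per year that is 368.59 × 2 ≈ 737 density bands.

737 density bands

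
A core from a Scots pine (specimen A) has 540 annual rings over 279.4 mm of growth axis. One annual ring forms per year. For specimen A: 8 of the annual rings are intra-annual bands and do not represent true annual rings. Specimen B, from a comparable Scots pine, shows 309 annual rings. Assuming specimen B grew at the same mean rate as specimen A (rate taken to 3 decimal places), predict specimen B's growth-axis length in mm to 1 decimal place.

Specimen A: correcting the raw count gives 540 − 8 = 532 true annual rings.
A: Extension rate ≈ 279.4 / 532 = 0.525 mm/yr.
Length of B = 0.525 × 309 = 162.2 mm.

162.2 mm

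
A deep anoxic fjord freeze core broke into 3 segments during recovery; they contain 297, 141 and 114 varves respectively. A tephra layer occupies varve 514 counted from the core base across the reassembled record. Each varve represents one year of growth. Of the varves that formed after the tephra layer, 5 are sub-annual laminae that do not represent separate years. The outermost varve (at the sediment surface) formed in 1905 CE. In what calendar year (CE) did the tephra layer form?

1872 CE

Total varves = 297 + 141 + 114 = 552.
552 − 514 = 38 varves lie beyond the tephra layer toward the sediment surface.
38 − 5 false = 33 true varves after the tephra layer.
1905 − 33 = 1872 CE.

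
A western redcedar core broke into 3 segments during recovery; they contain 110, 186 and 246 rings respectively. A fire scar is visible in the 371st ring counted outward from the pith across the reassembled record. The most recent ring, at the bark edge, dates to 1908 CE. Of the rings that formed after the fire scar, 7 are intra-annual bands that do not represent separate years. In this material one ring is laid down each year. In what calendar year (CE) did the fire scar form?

Total rings = 110 + 186 + 246 = 542.
Between ring 371 and the bark edge there are 542 − 371 = 171 rings.
Excluding 7 false rings: 171 − 7 = 164.
The ring at the bark edge is 1908 CE, so the fire scar dates to 1908 − 164 = 1744 CE.

1744 CE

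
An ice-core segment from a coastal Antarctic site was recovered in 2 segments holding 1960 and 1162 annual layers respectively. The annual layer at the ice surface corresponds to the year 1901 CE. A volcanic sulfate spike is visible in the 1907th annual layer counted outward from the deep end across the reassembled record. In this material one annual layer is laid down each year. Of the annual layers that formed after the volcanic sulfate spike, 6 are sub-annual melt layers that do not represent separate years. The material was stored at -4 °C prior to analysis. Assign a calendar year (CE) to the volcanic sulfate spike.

Total annual layers = 1960 + 1162 = 3122.
3122 − 1907 = 1215 annual layers lie beyond the volcanic sulfate spike toward the ice surface.
Removing the 6 false annual layers leaves 1215 − 6 = 1209 true annual layers beyond the volcanic sulfate spike.
The annual layer at the ice surface is 1901 CE, so the volcanic sulfate spike dates to 1901 − 1209 = 692 CE.

692 CE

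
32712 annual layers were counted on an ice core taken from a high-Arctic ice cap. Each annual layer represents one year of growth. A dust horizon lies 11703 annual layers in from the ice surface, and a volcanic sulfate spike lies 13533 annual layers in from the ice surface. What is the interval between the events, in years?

The two markers are separated by 13533 − 11703 = 1830 annual layers.
At one annual layer per year, 1830 years elapsed between them.

1830 yr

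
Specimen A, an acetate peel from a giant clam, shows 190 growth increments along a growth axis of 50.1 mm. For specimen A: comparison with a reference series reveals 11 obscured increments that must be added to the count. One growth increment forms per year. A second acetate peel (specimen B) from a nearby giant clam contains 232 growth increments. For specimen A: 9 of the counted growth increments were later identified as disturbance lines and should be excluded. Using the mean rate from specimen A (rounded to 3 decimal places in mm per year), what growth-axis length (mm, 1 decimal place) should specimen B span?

60.6 mm

Specimen A: adjusted count: 190 − 9 + 11 = 192 growth increments.
A: Extension rate ≈ 50.1 / 192 = 0.261 mm/yr.
For B, 0.261 mm/year × 232 years = 60.6 mm.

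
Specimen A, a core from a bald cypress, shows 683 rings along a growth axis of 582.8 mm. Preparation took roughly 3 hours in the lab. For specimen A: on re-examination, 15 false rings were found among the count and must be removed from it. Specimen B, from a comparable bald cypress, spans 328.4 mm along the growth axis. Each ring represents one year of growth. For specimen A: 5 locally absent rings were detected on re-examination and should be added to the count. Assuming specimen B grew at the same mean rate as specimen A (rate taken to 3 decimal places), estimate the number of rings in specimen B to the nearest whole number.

Specimen A: after corrections the count is 683 − 15 + 5 = 673 rings.
A: 582.8 mm over 673 years gives 582.8 / 673 ≈ 0.866 mm/year.
For B, 328.4 / 0.866 = 379.21 years ≈ 379 rings.

379 rings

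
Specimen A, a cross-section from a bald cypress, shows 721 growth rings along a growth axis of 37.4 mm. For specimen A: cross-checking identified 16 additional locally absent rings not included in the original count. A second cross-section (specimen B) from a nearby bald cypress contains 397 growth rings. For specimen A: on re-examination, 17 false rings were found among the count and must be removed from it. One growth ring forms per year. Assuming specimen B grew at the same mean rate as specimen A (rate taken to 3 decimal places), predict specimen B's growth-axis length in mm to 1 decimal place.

Specimen A: after corrections the count is 721 − 17 + 16 = 720 growth rings.
A: Extension rate ≈ 37.4 / 720 = 0.052 mm/year.
For B, 0.052 mm/year × 397 years = 20.6 mm.

20.6 mm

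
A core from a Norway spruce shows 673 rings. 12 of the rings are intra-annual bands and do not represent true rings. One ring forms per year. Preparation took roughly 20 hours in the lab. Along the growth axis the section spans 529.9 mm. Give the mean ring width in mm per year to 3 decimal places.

After corrections the count is 673 − 12 = 661 rings.
529.9 mm over 661 years gives 529.9 / 661 ≈ 0.802 mm per year.

0.802 mm per year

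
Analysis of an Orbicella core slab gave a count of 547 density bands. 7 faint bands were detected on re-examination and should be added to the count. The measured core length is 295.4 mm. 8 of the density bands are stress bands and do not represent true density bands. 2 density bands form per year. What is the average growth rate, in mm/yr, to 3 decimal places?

Adjusted count: 547 − 8 + 7 = 546 density bands.
With 2 density bands per year, 546 / 2 = 273 years.
Mean rate = 295.4 mm / 273 years ≈ 1.082 mm/yr.

1.082 mm/yr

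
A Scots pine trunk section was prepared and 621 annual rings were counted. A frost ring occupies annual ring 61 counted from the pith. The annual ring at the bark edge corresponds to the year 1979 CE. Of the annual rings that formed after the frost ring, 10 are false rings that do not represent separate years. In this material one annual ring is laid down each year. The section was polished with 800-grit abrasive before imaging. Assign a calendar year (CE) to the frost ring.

1429 CE

621 − 61 = 560 annual rings lie beyond the frost ring toward the bark edge.
Excluding 10 false annual rings: 560 − 10 = 550.
1979 − 550 = 1429 CE.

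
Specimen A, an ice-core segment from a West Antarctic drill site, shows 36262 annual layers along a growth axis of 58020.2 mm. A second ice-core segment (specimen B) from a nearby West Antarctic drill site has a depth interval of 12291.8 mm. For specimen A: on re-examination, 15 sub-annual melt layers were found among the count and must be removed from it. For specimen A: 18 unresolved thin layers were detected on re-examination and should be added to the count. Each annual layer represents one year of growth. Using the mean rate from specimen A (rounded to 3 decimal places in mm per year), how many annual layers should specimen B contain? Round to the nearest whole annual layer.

Specimen A: true annual layer count = 36262 − 15 + 18 = 36265.
A: 58020.2 mm over 36265 years gives 58020.2 / 36265 ≈ 1.600 mm/yr.
Specimen B: 12291.8 mm / 1.600 mm per year = 7682.37 years ≈ 7682 annual layers.

7682 annual layers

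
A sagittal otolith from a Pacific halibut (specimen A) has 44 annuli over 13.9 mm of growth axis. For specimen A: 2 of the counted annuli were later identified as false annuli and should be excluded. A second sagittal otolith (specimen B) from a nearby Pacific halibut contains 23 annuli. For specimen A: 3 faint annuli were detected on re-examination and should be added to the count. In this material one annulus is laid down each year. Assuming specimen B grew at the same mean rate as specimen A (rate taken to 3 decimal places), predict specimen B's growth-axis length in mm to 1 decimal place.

Specimen A: adjusted count: 44 − 2 + 3 = 45 annuli.
A: Mean rate = 13.9 mm / 45 years ≈ 0.309 mm/year.
For B, 0.309 mm/year × 23 years = 7.1 mm.

7.1 mm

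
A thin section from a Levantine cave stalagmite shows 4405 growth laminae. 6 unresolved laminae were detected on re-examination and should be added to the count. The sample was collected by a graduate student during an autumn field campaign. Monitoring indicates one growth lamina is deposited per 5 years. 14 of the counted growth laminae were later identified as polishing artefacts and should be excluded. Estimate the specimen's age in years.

Adjusted count: 4405 − 14 + 6 = 4397 growth laminae.
4397 growth laminae at 5 years each span 4397 × 5 = 21985 years.

21985 yr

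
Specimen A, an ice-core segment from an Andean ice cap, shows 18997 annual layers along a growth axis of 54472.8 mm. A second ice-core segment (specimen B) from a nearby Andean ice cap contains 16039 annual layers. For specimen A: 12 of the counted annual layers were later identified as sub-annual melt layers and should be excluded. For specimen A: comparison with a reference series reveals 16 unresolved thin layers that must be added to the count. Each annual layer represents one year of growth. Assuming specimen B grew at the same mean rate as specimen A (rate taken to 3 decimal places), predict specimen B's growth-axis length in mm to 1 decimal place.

Specimen A: after corrections the count is 18997 − 12 + 16 = 19001 annual layers.
A: Extension rate ≈ 54472.8 / 19001 = 2.867 mm/yr.
B's length ≈ 2.867 × 16039 = 45983.8 mm.

45983.8 mm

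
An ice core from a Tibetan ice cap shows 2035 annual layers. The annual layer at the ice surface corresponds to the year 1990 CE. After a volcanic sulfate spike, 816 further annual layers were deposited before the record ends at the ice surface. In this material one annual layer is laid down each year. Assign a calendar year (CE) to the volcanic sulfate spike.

1174 CE

There are 816 annual layers younger than the volcanic sulfate spike.
The annual layer at the ice surface is 1990 CE, so the volcanic sulfate spike dates to 1990 − 816 = 1174 CE.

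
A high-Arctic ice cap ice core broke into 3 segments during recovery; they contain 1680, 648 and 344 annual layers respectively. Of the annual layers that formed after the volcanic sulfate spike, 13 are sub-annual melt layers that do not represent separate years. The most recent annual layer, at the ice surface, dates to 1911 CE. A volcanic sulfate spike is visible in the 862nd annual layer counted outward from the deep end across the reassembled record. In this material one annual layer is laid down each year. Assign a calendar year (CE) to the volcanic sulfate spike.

114 CE

Total annual layers = 1680 + 648 + 344 = 2672.
Between annual layer 862 and the ice surface there are 2672 − 862 = 1810 annual layers.
1810 − 13 false = 1797 true annual layers after the volcanic sulfate spike.
The annual layer at the ice surface is 1911 CE, so the volcanic sulfate spike dates to 1911 − 1797 = 114 CE.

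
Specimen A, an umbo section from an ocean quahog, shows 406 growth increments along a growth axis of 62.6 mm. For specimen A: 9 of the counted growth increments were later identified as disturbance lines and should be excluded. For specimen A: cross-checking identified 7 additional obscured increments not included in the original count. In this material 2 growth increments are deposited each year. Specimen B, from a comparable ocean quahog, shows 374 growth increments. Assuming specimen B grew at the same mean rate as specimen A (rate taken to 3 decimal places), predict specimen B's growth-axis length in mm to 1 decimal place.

58.0 mm

Specimen A: after corrections the count is 406 − 9 + 7 = 404 growth increments.
Specimen A: dividing by 2 growth increments per year: 404 / 2 = 202 years.
A: Extension rate ≈ 62.6 / 202 = 0.310 mm/yr.
Specimen B: 374 growth increments at 2 per year is 374 / 2 = 187 years. B's length ≈ 0.310 × 187 = 58.0 mm.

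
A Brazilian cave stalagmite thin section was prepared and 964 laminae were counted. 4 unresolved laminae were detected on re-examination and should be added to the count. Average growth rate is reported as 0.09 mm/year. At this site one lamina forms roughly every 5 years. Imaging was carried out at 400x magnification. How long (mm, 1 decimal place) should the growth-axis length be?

True lamina count = 964 + 4 = 968.
Multiplying by 5 years per lamina: 968 × 5 = 4840 years.
Predicted length = 0.09 mm/year × 4840 years = 435.6 mm.

435.6 mm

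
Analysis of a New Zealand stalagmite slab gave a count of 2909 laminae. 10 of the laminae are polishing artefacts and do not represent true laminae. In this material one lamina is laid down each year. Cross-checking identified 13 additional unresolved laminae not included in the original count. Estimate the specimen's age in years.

True lamina count = 2909 − 10 + 13 = 2912.
One lamina per year makes the duration 2912 years.

2912 years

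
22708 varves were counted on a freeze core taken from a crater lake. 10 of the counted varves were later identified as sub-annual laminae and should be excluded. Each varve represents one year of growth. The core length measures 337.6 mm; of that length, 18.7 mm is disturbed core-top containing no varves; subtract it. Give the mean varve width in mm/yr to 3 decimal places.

After corrections the count is 22708 − 10 = 22698 varves.
Net length = 337.6 − 18.7 = 318.9 mm.
Extension rate ≈ 318.9 / 22698 = 0.014 mm/yr.

0.014 mm/yr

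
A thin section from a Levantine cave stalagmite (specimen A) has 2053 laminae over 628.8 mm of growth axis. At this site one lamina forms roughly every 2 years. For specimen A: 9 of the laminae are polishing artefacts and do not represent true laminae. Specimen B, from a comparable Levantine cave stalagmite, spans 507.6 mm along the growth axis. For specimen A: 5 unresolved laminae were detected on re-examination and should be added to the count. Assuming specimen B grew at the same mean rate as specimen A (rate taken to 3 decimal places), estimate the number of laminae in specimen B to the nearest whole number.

1659 laminae

Specimen A: correcting the raw count gives 2053 − 9 + 5 = 2049 true laminae.
Specimen A: at 2 years per lamina, 2049 × 2 = 4098 years.
A: 628.8 mm over 4098 years gives 628.8 / 4098 ≈ 0.153 mm/yr.
For B, 507.6 / 0.153 = 3317.65 years; at 2 years per lamina that is 3317.65 / 2 ≈ 1659 laminae.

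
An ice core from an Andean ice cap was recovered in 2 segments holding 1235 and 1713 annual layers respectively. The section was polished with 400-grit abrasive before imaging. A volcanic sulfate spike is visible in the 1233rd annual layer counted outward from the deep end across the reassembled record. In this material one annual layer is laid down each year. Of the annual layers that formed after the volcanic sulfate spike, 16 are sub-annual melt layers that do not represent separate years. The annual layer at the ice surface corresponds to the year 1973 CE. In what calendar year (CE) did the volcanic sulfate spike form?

Total annual layers = 1235 + 1713 = 2948.
The volcanic sulfate spike sits at annual layer 1233 from the deep end, so 2948 − 1233 = 1715 annual layers formed after it.
1715 − 16 false = 1699 true annual layers after the volcanic sulfate spike.
Counting back 1699 years from 1973 CE places the volcanic sulfate spike in 1973 − 1699 = 274 CE.

274 CE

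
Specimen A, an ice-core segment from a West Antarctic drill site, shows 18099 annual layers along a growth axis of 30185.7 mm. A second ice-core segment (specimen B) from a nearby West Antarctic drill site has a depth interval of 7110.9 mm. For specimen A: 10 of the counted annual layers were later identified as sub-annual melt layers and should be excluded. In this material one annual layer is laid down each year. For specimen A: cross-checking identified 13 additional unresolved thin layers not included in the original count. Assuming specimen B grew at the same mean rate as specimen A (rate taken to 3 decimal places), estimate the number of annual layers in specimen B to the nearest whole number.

4263 annual layers

Specimen A: true annual layer count = 18099 − 10 + 13 = 18102.
A: 30185.7 mm over 18102 years gives 30185.7 / 18102 ≈ 1.668 mm/yr.
Specimen B: 7110.9 mm / 1.668 mm per year = 4263.13 years ≈ 4263 annual layers.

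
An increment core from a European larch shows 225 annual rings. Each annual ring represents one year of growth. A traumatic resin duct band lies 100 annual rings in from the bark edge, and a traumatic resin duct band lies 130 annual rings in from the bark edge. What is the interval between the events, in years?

Separation: 130 − 100 = 30 annual rings.
At one annual ring per year, 30 years elapsed between them.

30 yr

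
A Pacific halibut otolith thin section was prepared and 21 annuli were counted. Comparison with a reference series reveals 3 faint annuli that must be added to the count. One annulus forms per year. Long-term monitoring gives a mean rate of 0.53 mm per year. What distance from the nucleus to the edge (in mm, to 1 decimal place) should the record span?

Correcting the raw count gives 21 + 3 = 24 true annuli.
Length ≈ 0.53 × 24 = 12.7 mm.

12.7 mm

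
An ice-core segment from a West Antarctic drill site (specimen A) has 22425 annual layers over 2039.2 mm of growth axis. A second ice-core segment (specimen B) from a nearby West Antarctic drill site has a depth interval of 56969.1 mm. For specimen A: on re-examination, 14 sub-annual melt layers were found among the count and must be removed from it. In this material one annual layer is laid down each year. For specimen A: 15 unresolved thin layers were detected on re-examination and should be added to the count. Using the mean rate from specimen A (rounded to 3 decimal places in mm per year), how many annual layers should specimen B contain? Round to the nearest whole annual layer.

Specimen A: after corrections the count is 22425 − 14 + 15 = 22426 annual layers.
A: Extension rate ≈ 2039.2 / 22426 = 0.091 mm per year.
B spans 56969.1 / 0.091 = 626034.07 years ≈ 626034 annual layers.

626034 annual layers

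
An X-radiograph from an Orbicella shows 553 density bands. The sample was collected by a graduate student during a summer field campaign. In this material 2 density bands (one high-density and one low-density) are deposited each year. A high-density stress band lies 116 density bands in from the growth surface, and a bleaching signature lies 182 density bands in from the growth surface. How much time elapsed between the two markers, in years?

33 years

Separation: 182 − 116 = 66 density bands.
66 density bands at 2 per year is 66 / 2 = 33 years.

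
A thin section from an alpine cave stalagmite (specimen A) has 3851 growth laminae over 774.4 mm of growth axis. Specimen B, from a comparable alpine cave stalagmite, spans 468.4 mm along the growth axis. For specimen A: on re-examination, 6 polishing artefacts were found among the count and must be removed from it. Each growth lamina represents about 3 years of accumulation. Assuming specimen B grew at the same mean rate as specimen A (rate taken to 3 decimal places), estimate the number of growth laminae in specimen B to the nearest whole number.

2330 growth laminae

Specimen A: after corrections the count is 3851 − 6 = 3845 growth laminae.
Specimen A: at 3 years per growth lamina, 3845 × 3 = 11535 years.
A: 774.4 mm over 11535 years gives 774.4 / 11535 ≈ 0.067 mm per year.
B spans 468.4 / 0.067 = 6991.04 years; at 3 years per growth lamina that is 6991.04 / 3 ≈ 2330 growth laminae.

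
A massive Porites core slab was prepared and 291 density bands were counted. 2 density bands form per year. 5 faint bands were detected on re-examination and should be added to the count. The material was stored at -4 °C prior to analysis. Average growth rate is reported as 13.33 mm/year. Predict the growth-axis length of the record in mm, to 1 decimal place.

1972.8 mm

Correcting the raw count gives 291 + 5 = 296 true density bands.
With 2 density bands per year, 296 / 2 = 148 years.
Predicted length = 13.33 mm/year × 148 years = 1972.8 mm.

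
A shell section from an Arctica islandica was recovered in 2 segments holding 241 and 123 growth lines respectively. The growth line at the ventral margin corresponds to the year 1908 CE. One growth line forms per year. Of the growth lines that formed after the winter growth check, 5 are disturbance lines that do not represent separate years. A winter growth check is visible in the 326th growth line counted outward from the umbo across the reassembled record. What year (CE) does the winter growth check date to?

1875 CE

Total growth lines = 241 + 123 = 364.
Between growth line 326 and the ventral margin there are 364 − 326 = 38 growth lines.
38 − 5 false = 33 true growth lines after the winter growth check.
The growth line at the ventral margin is 1908 CE, so the winter growth check dates to 1908 − 33 = 1875 CE.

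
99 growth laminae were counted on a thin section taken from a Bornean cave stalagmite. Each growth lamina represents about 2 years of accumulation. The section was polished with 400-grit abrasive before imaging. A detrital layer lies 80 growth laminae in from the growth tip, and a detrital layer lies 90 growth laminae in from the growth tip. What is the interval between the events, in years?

Separation: 90 − 80 = 10 growth laminae.
10 growth laminae at 2 years each span 10 × 2 = 20 years.

20 yr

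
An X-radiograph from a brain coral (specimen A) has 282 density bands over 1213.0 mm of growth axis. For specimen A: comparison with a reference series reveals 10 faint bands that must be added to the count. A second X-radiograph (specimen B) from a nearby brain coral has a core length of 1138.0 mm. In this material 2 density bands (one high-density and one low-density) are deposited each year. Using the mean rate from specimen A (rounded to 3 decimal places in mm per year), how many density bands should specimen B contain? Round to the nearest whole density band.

Specimen A: adjusted count: 282 + 10 = 292 density bands.
Specimen A: dividing by 2 density bands per year: 292 / 2 = 146 years.
A: 1213.0 mm over 146 years gives 1213.0 / 146 ≈ 8.308 mm/yr.
For B, 1138.0 / 8.308 = 136.98 years; at 2 density bands per year that is 136.98 × 2 ≈ 274 density bands.

274 density bands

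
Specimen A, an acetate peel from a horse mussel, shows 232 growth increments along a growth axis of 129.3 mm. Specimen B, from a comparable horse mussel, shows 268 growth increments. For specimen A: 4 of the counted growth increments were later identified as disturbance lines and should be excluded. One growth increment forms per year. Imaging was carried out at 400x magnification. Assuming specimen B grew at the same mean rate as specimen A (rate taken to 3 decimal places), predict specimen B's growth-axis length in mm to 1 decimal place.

Specimen A: after corrections the count is 232 − 4 = 228 growth increments.
A: 129.3 mm over 228 years gives 129.3 / 228 ≈ 0.567 mm per year.
B's length ≈ 0.567 × 268 = 152.0 mm.

152.0 mm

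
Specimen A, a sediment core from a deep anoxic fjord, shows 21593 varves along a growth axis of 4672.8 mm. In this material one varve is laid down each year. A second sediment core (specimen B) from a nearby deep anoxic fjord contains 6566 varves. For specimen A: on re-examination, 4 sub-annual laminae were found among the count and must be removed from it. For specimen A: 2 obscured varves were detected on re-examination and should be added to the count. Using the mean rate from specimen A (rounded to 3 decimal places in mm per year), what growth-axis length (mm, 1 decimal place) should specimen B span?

Specimen A: true varve count = 21593 − 4 + 2 = 21591.
A: Mean rate = 4672.8 mm / 21591 years ≈ 0.216 mm/yr.
B's length ≈ 0.216 × 6566 = 1418.3 mm.

1418.3 mm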